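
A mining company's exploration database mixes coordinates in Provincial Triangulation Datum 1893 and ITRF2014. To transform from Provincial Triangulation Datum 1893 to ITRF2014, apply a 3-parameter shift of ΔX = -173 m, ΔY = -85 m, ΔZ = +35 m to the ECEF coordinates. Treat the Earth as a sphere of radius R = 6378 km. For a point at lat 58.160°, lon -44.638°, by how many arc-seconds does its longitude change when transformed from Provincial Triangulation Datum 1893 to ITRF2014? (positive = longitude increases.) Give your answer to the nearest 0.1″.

Δλ = -11.2″

sin φ = 0.849525, cos φ = 0.527549, sin λ = -0.702625, cos λ = 0.711560.
East component: ΔE = −sin λ·ΔX + cos λ·ΔY = −(-0.702625)(-173) + (0.711560)(-85) = -182.04 m.
1° of latitude spans πR/180 = 111317 m; at latitude φ, 1° of longitude spans that × cos φ = 58725.2 m, so Δλ = -182.04 / 58725.2 × 3600 = -11.159″.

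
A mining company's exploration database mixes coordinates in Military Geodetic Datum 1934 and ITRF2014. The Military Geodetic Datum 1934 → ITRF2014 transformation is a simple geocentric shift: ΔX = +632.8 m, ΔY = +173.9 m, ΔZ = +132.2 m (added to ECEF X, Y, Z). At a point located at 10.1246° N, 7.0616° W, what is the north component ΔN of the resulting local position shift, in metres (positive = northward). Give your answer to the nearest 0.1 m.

At φ = 10.1246°, λ = -7.0616°: sin φ = 0.175789, cos φ = 0.984428, sin λ = -0.122936, cos λ = 0.992415.
ΔN = −sin φ cos λ·ΔX − sin φ sin λ·ΔY + cos φ·ΔZ = −(0.175789)(0.992415)(632.8) − (0.175789)(-0.122936)(173.9) + (0.984428)(132.2) = 23.50 m.

ΔN = 23.5 m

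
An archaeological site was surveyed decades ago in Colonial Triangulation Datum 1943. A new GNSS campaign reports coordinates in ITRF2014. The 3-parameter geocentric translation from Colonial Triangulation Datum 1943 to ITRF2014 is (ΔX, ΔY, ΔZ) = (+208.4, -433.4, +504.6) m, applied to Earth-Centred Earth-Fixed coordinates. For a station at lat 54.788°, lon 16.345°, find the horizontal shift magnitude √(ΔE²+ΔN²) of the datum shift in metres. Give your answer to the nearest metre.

526 m

The local east axis at (φ, λ) is (−sin λ, cos λ, 0), so ΔE = −sin(16.345°)·208.4 + cos(16.345°)·(-433.4) = -474.53 m.
The local north axis is (−sin φ cos λ, −sin φ sin λ, cos φ), giving ΔN = -163.386 + 99.650 + 290.954 = 227.22 m.
Horizontal magnitude = √(ΔE² + ΔN²) = √((-474.53)² + 227.22²) = 526.13 m.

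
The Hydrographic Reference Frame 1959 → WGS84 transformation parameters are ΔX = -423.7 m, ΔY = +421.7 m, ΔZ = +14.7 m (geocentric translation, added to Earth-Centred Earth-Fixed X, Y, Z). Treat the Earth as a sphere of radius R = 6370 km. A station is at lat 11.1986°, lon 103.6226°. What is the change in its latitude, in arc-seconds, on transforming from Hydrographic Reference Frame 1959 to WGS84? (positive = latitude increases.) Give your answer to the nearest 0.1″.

Δφ = -2.7″

sin φ = 0.194210, cos φ = 0.980960, sin λ = 0.971868, cos λ = -0.235525.
North component: ΔN = −sin φ cos λ·ΔX − sin φ sin λ·ΔY + cos φ·ΔZ = −(0.194210)(-0.235525)(-423.7) − (0.194210)(0.971868)(421.7) + (0.980960)(14.7) = -84.56 m.
1° of latitude spans πR/180 = 111177 m, so Δφ = -84.56 / 111177 × 3600 = -2.738″.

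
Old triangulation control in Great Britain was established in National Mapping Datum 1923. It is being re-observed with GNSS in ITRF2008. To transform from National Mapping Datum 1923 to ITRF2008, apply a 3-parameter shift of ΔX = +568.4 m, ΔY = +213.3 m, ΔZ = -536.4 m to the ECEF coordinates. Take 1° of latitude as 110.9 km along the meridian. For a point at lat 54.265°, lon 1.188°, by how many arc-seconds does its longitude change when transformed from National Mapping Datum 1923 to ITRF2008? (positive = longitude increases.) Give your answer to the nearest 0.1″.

sin φ = 0.811727, cos φ = 0.584037, sin λ = 0.020733, cos λ = 0.999785.
East component: ΔE = −sin λ·ΔX + cos λ·ΔY = −(0.020733)(568.4) + (0.999785)(213.3) = 201.47 m.
1° of latitude spans 110900 m; at latitude φ, 1° of longitude spans that × cos φ = 64769.7 m, so Δλ = 201.47 / 64769.7 × 3600 = 11.198″.

Δλ = 11.2″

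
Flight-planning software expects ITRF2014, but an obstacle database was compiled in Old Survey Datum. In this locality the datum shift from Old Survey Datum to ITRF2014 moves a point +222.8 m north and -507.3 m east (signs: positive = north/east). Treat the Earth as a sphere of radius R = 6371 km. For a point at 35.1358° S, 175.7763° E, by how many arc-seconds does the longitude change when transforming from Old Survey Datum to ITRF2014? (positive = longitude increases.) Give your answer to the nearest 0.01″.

At latitude -35.1358°, cos φ = 0.817790.
One radian of longitude at latitude φ spans R cos φ, so Δλ = ΔE / (R cos φ) = -507.3 / (6371000 × 0.817790) = -9.7368e-05 rad = -20.084″.

Δλ = -20.08″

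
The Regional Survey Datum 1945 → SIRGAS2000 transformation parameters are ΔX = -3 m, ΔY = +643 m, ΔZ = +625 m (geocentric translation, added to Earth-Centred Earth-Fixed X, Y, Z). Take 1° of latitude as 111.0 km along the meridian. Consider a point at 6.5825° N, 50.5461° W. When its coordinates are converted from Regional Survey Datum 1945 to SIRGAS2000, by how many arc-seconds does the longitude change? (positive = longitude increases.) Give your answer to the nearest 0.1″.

Δλ = 13.3″

sin φ = 0.114634, cos φ = 0.993408, sin λ = -0.772136, cos λ = 0.635457.
East component: ΔE = −sin λ·ΔX + cos λ·ΔY = −(-0.772136)(-3) + (0.635457)(643) = 406.28 m.
1° of latitude spans 111000 m; at latitude φ, 1° of longitude spans that × cos φ = 110268.3 m, so Δλ = 406.28 / 110268.3 × 3600 = 13.264″.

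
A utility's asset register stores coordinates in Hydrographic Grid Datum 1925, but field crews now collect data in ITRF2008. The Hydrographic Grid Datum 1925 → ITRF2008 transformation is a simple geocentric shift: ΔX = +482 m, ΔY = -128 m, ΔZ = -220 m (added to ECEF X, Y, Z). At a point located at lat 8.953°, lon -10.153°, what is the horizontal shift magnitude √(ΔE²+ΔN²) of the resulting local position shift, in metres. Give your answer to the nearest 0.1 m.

The local east axis at (φ, λ) is (−sin λ, cos λ, 0), so ΔE = −sin(-10.153°)·482 + cos(-10.153°)·(-128) = -41.03 m.
The local north axis is (−sin φ cos λ, −sin φ sin λ, cos φ), giving ΔN = -73.836 − 3.511 − 217.320 = -294.67 m.
Horizontal magnitude = √(ΔE² + ΔN²) = √((-41.03)² + (-294.67)²) = 297.51 m.

297.5 m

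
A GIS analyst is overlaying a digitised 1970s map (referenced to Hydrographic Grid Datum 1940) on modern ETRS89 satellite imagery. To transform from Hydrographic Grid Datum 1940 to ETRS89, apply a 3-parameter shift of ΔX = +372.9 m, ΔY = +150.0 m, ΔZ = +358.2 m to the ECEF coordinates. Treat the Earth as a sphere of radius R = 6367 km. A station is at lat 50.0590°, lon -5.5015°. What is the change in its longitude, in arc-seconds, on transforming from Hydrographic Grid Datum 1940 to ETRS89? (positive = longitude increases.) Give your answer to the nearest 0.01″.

Δλ = 9.34″

sin φ = 0.766706, cos φ = 0.641998, sin λ = -0.095872, cos λ = 0.995394.
East component: ΔE = −sin λ·ΔX + cos λ·ΔY = −(-0.095872)(372.9) + (0.995394)(150.0) = 185.06 m.
1° of latitude spans πR/180 = 111125 m; at latitude φ, 1° of longitude spans that × cos φ = 71342.1 m, so Δλ = 185.06 / 71342.1 × 3600 = 9.338″.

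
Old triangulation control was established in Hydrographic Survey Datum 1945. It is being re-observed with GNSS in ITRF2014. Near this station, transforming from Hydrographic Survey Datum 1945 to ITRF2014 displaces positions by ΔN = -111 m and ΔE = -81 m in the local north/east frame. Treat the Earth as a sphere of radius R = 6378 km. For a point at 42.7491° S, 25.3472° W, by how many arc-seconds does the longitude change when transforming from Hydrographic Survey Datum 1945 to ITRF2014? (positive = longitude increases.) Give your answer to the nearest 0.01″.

At latitude -42.7491°, cos φ = 0.734333.
One radian of longitude at latitude φ spans R cos φ, so Δλ = ΔE / (R cos φ) = -81.0 / (6378000 × 0.734333) = -1.7294e-05 rad = -3.567″.

Δλ = -3.57″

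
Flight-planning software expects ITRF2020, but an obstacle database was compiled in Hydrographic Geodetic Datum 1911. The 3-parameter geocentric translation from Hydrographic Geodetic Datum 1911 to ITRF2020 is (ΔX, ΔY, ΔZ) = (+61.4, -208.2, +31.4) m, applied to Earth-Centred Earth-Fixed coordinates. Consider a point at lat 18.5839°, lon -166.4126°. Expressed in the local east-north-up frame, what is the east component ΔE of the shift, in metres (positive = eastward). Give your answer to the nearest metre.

At φ = 18.5839°, λ = -166.4126°: sin φ = 0.318693, cos φ = 0.947858, sin λ = -0.234928, cos λ = -0.972013.
ΔE = −sin λ·ΔX + cos λ·ΔY = −(-0.234928)·(61.4) + (-0.972013)·(-208.2) = 216.80 m.

ΔE = 217 m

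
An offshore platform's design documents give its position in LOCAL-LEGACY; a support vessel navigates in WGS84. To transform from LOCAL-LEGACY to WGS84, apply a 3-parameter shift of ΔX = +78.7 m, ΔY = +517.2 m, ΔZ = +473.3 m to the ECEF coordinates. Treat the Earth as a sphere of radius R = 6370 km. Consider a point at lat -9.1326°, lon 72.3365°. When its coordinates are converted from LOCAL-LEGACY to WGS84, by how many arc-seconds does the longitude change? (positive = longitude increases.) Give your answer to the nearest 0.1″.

sin φ = -0.158720, cos φ = 0.987324, sin λ = 0.952855, cos λ = 0.303426.
East component: ΔE = −sin λ·ΔX + cos λ·ΔY = −(0.952855)(78.7) + (0.303426)(517.2) = 81.94 m.
1° of latitude spans πR/180 = 111177 m; at latitude φ, 1° of longitude spans that × cos φ = 109768.1 m, so Δλ = 81.94 / 109768.1 × 3600 = 2.687″.

Δλ = 2.7″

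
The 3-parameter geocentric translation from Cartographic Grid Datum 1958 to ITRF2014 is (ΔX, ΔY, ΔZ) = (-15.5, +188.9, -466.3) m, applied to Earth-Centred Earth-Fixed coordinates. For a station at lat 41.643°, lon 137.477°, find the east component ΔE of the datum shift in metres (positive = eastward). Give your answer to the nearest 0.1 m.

ΔE = -128.7 m

At φ = 41.643°, λ = 137.477°: sin φ = 0.664487, cos φ = 0.747300, sin λ = 0.675886, cos λ = -0.737006.
ΔE = −sin λ·ΔX + cos λ·ΔY = −(0.675886)·(-15.5) + (-0.737006)·(188.9) = -128.74 m.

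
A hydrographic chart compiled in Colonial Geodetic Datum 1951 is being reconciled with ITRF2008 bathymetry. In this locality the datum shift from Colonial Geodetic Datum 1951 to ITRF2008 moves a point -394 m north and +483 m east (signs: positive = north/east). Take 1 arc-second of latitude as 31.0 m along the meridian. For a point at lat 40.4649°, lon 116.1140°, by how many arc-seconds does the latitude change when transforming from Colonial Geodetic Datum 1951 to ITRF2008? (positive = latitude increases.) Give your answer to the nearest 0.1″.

1″ of latitude = 31.00 m, so Δφ = -394.0 / 31.00 = -12.710″.

Δφ = -12.7″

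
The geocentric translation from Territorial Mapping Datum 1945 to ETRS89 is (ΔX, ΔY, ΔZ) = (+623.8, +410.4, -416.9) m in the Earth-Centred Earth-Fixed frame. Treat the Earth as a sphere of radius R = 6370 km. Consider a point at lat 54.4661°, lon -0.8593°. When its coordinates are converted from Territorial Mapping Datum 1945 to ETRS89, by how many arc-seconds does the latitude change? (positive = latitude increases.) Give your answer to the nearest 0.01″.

Δφ = -24.12″

sin φ = 0.813772, cos φ = 0.581185, sin λ = -0.014997, cos λ = 0.999888.
North component: ΔN = −sin φ cos λ·ΔX − sin φ sin λ·ΔY + cos φ·ΔZ = −(0.813772)(0.999888)(623.8) − (0.813772)(-0.014997)(410.4) + (0.581185)(-416.9) = -744.86 m.
1° of latitude spans πR/180 = 111177 m, so Δφ = -744.86 / 111177 × 3600 = -24.119″.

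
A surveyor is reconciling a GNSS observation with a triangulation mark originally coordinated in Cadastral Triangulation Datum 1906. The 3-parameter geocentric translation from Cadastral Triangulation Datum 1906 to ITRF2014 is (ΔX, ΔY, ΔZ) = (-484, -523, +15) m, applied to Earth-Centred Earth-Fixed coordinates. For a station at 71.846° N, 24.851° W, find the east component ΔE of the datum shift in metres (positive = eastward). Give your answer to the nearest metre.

ΔE = -678 m

At φ = 71.846°, λ = -24.851°: sin φ = 0.950223, cos φ = 0.311572, sin λ = -0.420260, cos λ = 0.907404.
ΔE = −sin λ·ΔX + cos λ·ΔY = −(-0.420260)·(-484) + (0.907404)·(-523) = -677.98 m.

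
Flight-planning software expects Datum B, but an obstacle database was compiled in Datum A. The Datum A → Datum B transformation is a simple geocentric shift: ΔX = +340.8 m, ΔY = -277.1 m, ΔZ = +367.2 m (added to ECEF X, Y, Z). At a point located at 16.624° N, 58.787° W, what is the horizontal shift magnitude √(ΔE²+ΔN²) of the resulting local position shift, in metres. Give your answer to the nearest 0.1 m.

276.4 m

The local east axis at (φ, λ) is (−sin λ, cos λ, 0), so ΔE = −sin(-58.787°)·340.8 + cos(-58.787°)·(-277.1) = 147.87 m.
The local north axis is (−sin φ cos λ, −sin φ sin λ, cos φ), giving ΔN = -50.526 − 67.800 + 351.852 = 233.53 m.
Horizontal magnitude = √(ΔE² + ΔN²) = √(147.87² + 233.53²) = 276.40 m.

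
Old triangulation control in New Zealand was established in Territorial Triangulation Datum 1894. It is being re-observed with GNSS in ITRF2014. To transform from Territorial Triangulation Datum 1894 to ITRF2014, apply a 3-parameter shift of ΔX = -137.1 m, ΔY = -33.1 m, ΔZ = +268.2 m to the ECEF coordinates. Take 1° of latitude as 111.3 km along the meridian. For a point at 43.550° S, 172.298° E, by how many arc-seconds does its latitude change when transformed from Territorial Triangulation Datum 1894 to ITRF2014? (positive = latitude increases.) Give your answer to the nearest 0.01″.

Δφ = 9.22″

sin φ = -0.688987, cos φ = 0.724773, sin λ = 0.134021, cos λ = -0.990979.
North component: ΔN = −sin φ cos λ·ΔX − sin φ sin λ·ΔY + cos φ·ΔZ = −(-0.688987)(-0.990979)(-137.1) − (-0.688987)(0.134021)(-33.1) + (0.724773)(268.2) = 284.94 m.
1° of latitude spans 111300 m, so Δφ = 284.94 / 111300 × 3600 = 9.216″.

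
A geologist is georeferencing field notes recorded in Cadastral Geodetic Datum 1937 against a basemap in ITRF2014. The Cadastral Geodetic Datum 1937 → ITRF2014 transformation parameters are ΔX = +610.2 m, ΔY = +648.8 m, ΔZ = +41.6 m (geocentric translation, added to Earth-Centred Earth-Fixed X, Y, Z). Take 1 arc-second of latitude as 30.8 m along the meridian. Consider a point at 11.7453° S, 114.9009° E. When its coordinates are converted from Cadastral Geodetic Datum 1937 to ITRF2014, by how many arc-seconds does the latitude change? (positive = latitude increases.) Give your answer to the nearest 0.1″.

sin φ = -0.203561, cos φ = 0.979062, sin λ = 0.907037, cos λ = -0.421050.
North component: ΔN = −sin φ cos λ·ΔX − sin φ sin λ·ΔY + cos φ·ΔZ = −(-0.203561)(-0.421050)(610.2) − (-0.203561)(0.907037)(648.8) + (0.979062)(41.6) = 108.22 m.
1° of latitude spans 3600 × 30.80 = 110880 m, so Δφ = 108.22 / 110880 × 3600 = 3.514″.

Δφ = 3.5″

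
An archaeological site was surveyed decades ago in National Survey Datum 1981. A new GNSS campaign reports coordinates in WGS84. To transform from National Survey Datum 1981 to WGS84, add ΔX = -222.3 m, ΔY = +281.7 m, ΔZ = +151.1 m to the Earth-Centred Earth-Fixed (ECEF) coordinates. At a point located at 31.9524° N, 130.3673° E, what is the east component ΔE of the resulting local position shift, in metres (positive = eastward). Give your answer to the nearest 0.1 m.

At φ = 31.9524°, λ = 130.3673°: sin φ = 0.529215, cos φ = 0.848488, sin λ = 0.761908, cos λ = -0.647685.
ΔE = −sin λ·ΔX + cos λ·ΔY = −(0.761908)·(-222.3) + (-0.647685)·(281.7) = -13.08 m.

ΔE = -13.1 m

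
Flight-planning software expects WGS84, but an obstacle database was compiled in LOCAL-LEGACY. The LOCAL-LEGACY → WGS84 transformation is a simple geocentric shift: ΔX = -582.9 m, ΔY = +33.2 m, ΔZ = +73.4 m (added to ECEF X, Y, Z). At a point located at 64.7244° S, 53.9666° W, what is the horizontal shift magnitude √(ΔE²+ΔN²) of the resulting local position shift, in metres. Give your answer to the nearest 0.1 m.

544.0 m

At φ = -64.7244°, λ = -53.9666°: sin φ = -0.904264, cos φ = 0.426973, sin λ = -0.808674, cos λ = 0.588257.
ΔE = −sin λ·ΔX + cos λ·ΔY = −(-0.808674)·(-582.9) + (0.588257)·(33.2) = -451.85 m.
ΔN = −sin φ cos λ·ΔX − sin φ sin λ·ΔY + cos φ·ΔZ = −(-0.904264)(0.588257)(-582.9) − (-0.904264)(-0.808674)(33.2) + (0.426973)(73.4) = -303.01 m.
Horizontal magnitude = √(ΔE² + ΔN²) = √((-451.85)² + (-303.01)²) = 544.04 m.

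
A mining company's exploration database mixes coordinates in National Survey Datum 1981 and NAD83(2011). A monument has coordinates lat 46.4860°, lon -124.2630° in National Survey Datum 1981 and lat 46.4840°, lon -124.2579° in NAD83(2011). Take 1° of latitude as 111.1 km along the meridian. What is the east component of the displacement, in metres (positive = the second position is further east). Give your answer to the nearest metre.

ΔE = 390 m

Δφ = 46.4840° − 46.4860° = -0.0020°; Δλ = -124.2579° − -124.2630° = +0.0051°.
ΔN = Δφ × 111100 = -222.2 m; ΔE = Δλ × 111100 × cos(46.4860°) = +0.0051 × 111100 × 0.688532 = 390.1 m.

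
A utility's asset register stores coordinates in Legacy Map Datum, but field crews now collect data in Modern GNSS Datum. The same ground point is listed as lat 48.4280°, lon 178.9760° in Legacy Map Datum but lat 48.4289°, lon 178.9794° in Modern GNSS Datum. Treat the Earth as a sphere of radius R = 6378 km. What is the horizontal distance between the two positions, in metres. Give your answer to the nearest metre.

Δφ = 48.4289° − 48.4280° = +0.0009°; Δλ = 178.9794° − 178.9760° = +0.0034°.
1° along a meridian = πR/180 = 111317 m.
ΔN = Δφ × 111317 = 100.2 m; ΔE = Δλ × 111317 × cos(48.4280°) = +0.0034 × 111317 × 0.663561 = 251.1 m.
Distance = √(ΔE² + ΔN²) = √(251.1² + 100.2²) = 270.4 m.

270 m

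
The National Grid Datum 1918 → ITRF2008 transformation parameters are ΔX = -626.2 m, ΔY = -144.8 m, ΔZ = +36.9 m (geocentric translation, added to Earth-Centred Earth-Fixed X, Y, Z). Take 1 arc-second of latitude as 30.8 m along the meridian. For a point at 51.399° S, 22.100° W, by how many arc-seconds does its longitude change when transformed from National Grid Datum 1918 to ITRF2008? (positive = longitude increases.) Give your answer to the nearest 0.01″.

sin φ = -0.781510, cos φ = 0.623893, sin λ = -0.376224, cos λ = 0.926529.
East component: ΔE = −sin λ·ΔX + cos λ·ΔY = −(-0.376224)(-626.2) + (0.926529)(-144.8) = -369.75 m.
1° of latitude spans 3600 × 30.80 = 110880 m; at latitude φ, 1° of longitude spans that × cos φ = 69177.3 m, so Δλ = -369.75 / 69177.3 × 3600 = -19.242″.

Δλ = -19.24″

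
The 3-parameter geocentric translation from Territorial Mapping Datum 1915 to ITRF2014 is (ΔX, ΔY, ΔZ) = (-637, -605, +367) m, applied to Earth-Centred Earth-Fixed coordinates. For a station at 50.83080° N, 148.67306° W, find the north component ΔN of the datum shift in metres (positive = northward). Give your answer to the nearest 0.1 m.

ΔN = -433.9 m

At φ = 50.83080°, λ = -148.67306°: sin φ = 0.775284, cos φ = 0.631613, sin λ = -0.519921, cos λ = -0.854214.
ΔN = −sin φ cos λ·ΔX − sin φ sin λ·ΔY + cos φ·ΔZ = −(0.775284)(-0.854214)(-637) − (0.775284)(-0.519921)(-605) + (0.631613)(367) = -433.92 m.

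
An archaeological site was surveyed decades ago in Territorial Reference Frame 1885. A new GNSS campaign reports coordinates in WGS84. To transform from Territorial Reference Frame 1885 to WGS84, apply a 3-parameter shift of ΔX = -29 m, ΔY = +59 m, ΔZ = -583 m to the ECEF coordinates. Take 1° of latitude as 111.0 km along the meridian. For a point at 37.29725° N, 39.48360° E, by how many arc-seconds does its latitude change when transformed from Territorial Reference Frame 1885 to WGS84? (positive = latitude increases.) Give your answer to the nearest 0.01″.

sin φ = 0.605950, cos φ = 0.795503, sin λ = 0.635857, cos λ = 0.771807.
North component: ΔN = −sin φ cos λ·ΔX − sin φ sin λ·ΔY + cos φ·ΔZ = −(0.605950)(0.771807)(-29) − (0.605950)(0.635857)(59) + (0.795503)(-583) = -472.95 m.
1° of latitude spans 111000 m, so Δφ = -472.95 / 111000 × 3600 = -15.339″.

Δφ = -15.34″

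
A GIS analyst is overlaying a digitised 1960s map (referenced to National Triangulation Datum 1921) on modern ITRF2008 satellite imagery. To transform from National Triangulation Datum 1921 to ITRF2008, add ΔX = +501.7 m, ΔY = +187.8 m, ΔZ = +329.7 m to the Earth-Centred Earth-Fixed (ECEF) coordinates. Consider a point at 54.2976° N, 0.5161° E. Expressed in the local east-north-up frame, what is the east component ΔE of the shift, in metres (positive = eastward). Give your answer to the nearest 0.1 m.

At φ = 54.2976°, λ = 0.5161°: sin φ = 0.812059, cos φ = 0.583575, sin λ = 0.009008, cos λ = 0.999959.
ΔE = −sin λ·ΔX + cos λ·ΔY = −(0.009008)·(501.7) + (0.999959)·(187.8) = 183.27 m.

ΔE = 183.3 m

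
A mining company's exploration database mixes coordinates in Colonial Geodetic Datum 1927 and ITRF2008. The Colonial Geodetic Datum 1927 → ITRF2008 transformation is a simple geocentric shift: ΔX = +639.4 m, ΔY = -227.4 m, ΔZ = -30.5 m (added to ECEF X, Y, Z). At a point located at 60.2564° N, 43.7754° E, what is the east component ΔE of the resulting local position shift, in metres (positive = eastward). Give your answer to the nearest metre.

The local east axis at (φ, λ) is (−sin λ, cos λ, 0), so ΔE = −sin(43.7754°)·639.4 + cos(43.7754°)·(-227.4) = -606.55 m.

ΔE = -607 m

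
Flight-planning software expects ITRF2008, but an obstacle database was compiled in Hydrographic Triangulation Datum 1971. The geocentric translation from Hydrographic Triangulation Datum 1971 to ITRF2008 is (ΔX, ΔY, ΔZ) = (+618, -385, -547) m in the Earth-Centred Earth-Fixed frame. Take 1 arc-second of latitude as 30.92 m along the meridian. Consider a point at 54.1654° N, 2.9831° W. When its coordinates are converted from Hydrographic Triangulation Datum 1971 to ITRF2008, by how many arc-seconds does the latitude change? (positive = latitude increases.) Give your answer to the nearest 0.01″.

sin φ = 0.810710, cos φ = 0.585447, sin λ = -0.052041, cos λ = 0.998645.
North component: ΔN = −sin φ cos λ·ΔX − sin φ sin λ·ΔY + cos φ·ΔZ = −(0.810710)(0.998645)(618) − (0.810710)(-0.052041)(-385) + (0.585447)(-547) = -836.82 m.
1° of latitude spans 3600 × 30.92 = 111312 m, so Δφ = -836.82 / 111312 × 3600 = -27.064″.

Δφ = -27.06″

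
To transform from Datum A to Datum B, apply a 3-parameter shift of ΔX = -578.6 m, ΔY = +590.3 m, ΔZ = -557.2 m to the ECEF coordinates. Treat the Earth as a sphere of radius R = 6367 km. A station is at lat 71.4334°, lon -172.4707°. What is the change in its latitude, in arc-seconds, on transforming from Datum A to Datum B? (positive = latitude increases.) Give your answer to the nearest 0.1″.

sin φ = 0.947954, cos φ = 0.318407, sin λ = -0.131033, cos λ = -0.991378.
North component: ΔN = −sin φ cos λ·ΔX − sin φ sin λ·ΔY + cos φ·ΔZ = −(0.947954)(-0.991378)(-578.6) − (0.947954)(-0.131033)(590.3) + (0.318407)(-557.2) = -647.85 m.
1° of latitude spans πR/180 = 111125 m, so Δφ = -647.85 / 111125 × 3600 = -20.988″.

Δφ = -21.0″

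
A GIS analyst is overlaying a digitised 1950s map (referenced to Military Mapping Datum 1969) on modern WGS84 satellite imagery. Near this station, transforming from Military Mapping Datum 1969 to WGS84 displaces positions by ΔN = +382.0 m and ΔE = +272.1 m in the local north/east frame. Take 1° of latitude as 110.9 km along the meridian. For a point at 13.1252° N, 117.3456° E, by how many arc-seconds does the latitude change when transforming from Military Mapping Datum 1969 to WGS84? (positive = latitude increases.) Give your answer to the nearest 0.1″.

Δφ = 12.4″

1° of latitude = 110.9 km, so Δφ = 382.0 / 110900 = 0.0034445° = 12.400″.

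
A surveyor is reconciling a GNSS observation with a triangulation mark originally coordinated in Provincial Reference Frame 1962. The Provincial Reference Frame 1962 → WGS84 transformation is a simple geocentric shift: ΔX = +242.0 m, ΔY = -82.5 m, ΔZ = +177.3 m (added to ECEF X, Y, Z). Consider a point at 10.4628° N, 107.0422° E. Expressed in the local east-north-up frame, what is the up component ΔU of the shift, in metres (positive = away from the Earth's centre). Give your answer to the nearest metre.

ΔU = -115 m

The local up (radial) axis is (cos φ cos λ, cos φ sin λ, sin φ), giving ΔU = -69.745 − 77.566 + 32.197 = -115.11 m.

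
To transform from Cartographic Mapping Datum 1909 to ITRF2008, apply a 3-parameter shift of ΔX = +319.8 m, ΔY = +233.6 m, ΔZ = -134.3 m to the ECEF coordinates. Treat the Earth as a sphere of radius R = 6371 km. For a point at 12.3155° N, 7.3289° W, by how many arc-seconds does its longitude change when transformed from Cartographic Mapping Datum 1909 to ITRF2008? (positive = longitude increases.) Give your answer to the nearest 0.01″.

sin φ = 0.213295, cos φ = 0.976988, sin λ = -0.127565, cos λ = 0.991830.
East component: ΔE = −sin λ·ΔX + cos λ·ΔY = −(-0.127565)(319.8) + (0.991830)(233.6) = 272.49 m.
1° of latitude spans πR/180 = 111195 m; at latitude φ, 1° of longitude spans that × cos φ = 108636.1 m, so Δλ = 272.49 / 108636.1 × 3600 = 9.030″.

Δλ = 9.03″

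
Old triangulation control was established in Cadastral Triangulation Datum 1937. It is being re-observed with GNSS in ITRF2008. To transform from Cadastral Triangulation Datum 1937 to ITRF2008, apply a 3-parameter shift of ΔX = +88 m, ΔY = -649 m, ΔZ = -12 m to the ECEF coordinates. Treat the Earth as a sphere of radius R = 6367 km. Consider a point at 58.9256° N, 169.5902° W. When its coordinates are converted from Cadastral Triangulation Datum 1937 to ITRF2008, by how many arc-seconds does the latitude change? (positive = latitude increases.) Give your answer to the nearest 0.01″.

sin φ = 0.856498, cos φ = 0.516151, sin λ = -0.180687, cos λ = -0.983541.
North component: ΔN = −sin φ cos λ·ΔX − sin φ sin λ·ΔY + cos φ·ΔZ = −(0.856498)(-0.983541)(88) − (0.856498)(-0.180687)(-649) + (0.516151)(-12) = -32.50 m.
1° of latitude spans πR/180 = 111125 m, so Δφ = -32.50 / 111125 × 3600 = -1.053″.

Δφ = -1.05″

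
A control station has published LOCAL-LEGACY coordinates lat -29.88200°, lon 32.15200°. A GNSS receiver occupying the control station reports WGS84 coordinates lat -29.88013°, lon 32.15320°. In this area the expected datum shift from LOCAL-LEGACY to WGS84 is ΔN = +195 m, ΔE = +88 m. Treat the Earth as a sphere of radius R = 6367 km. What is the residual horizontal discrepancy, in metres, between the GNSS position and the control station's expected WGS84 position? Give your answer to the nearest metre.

30 m

Observed coordinate differences: Δφ = +0.00187°, Δλ = +0.00120°.
Converting to metres (1° lat = 111125 m, cos φ = 0.867053): observed ΔN = 207.8 m, observed ΔE = 115.6 m.
Subtracting the expected shift leaves a residual of 207.8 − (195) = 12.8 m north and 115.6 − (88) = 27.6 m east.
Residual distance = √(12.8² + 27.6²) = 30.4 m.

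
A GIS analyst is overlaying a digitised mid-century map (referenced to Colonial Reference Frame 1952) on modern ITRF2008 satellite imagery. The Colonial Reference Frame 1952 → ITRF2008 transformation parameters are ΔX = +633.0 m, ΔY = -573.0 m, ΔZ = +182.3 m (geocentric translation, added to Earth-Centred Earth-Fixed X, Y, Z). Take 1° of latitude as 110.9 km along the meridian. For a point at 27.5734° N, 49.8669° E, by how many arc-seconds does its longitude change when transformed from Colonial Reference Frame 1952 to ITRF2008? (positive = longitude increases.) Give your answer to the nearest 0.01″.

sin φ = 0.462885, cos φ = 0.886419, sin λ = 0.764549, cos λ = 0.644565.
East component: ΔE = −sin λ·ΔX + cos λ·ΔY = −(0.764549)(633.0) + (0.644565)(-573.0) = -853.30 m.
1° of latitude spans 110900 m; at latitude φ, 1° of longitude spans that × cos φ = 98303.8 m, so Δλ = -853.30 / 98303.8 × 3600 = -31.249″.

Δλ = -31.25″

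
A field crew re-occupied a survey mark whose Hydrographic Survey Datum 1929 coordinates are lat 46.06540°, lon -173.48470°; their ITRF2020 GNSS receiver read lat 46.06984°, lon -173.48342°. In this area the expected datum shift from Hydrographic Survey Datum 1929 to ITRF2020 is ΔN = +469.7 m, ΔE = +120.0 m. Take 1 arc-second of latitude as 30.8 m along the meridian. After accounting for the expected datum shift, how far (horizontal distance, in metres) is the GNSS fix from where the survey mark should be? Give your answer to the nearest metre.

Observed coordinate differences: Δφ = +0.00444°, Δλ = +0.00128°.
Converting to metres (1° lat = 110880 m, cos φ = 0.693837): observed ΔN = 492.3 m, observed ΔE = 98.5 m.
Subtracting the expected shift leaves a residual of 492.3 − (469.7) = 22.6 m north and 98.5 − (120.0) = -21.5 m east.
Residual distance = √(22.6² + (-21.5)²) = 31.2 m.

31 m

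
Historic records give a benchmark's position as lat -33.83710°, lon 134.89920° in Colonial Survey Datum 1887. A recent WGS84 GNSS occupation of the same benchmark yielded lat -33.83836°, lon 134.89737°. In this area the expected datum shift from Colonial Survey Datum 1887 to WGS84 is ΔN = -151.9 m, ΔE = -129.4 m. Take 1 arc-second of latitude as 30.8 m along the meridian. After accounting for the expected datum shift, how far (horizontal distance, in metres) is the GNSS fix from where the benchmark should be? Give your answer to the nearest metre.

41 m

Observed coordinate differences: Δφ = -0.00126°, Δλ = -0.00183°.
Converting to metres (1° lat = 110880 m, cos φ = 0.830624): observed ΔN = -139.7 m, observed ΔE = -168.5 m.
Subtracting the expected shift leaves a residual of -139.7 − (-151.9) = 12.2 m north and -168.5 − (-129.4) = -39.1 m east.
Residual distance = √(12.2² + (-39.1)²) = 41.0 m.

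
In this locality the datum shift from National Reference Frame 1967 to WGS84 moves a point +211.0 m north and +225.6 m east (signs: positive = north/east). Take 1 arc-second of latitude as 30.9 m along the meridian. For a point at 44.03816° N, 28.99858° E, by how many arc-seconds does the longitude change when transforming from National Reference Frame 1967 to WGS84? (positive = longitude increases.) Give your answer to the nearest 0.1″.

At latitude 44.03816°, cos φ = 0.718877.
1″ of longitude at this latitude = 30.90 × cos φ = 22.2133 m, so Δλ = 225.6 / 22.2133 = 10.156″.

Δλ = 10.2″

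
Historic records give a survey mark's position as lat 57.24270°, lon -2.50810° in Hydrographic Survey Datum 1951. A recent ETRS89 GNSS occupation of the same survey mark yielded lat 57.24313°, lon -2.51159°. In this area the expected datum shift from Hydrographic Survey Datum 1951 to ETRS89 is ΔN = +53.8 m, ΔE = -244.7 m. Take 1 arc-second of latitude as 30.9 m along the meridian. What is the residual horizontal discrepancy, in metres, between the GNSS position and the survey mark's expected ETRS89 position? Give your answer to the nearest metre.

35 m

Observed coordinate differences: Δφ = +0.00043°, Δλ = -0.00349°.
Converting to metres (1° lat = 111240 m, cos φ = 0.541082): observed ΔN = 47.8 m, observed ΔE = -210.1 m.
Subtracting the expected shift leaves a residual of 47.8 − (53.8) = -6.0 m north and -210.1 − (-244.7) = 34.6 m east.
Residual distance = √((-6.0)² + 34.6²) = 35.1 m.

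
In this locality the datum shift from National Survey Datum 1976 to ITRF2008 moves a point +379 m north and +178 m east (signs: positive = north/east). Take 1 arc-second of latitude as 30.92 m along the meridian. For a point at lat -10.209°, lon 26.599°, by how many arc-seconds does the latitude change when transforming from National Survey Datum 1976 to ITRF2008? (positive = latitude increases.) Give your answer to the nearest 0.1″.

Δφ = 12.3″

1″ of latitude = 30.92 m, so Δφ = 379.0 / 30.92 = 12.257″.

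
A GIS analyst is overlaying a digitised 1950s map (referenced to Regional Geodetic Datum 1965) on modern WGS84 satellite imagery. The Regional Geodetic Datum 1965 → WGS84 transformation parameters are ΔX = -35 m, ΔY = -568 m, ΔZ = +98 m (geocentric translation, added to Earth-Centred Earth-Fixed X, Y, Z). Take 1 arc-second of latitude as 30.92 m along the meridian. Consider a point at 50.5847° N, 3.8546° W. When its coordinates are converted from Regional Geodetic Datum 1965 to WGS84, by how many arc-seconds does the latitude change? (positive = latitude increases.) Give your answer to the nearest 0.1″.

sin φ = 0.772564, cos φ = 0.634937, sin λ = -0.067225, cos λ = 0.997738.
North component: ΔN = −sin φ cos λ·ΔX − sin φ sin λ·ΔY + cos φ·ΔZ = −(0.772564)(0.997738)(-35) − (0.772564)(-0.067225)(-568) + (0.634937)(98) = 59.70 m.
1° of latitude spans 3600 × 30.92 = 111312 m, so Δφ = 59.70 / 111312 × 3600 = 1.931″.

Δφ = 1.9″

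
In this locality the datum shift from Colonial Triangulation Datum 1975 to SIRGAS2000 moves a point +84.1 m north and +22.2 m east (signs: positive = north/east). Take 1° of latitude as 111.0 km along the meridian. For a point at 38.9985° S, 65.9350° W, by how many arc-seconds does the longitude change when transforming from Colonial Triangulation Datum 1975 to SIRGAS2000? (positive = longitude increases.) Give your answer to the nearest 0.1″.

Δλ = 0.9″

At latitude -38.9985°, cos φ = 0.777162.
1° of longitude at this latitude = 111.0 × cos φ = 86.27 km, so Δλ = 22.2 / 86265.0 = 0.0002573° = 0.926″.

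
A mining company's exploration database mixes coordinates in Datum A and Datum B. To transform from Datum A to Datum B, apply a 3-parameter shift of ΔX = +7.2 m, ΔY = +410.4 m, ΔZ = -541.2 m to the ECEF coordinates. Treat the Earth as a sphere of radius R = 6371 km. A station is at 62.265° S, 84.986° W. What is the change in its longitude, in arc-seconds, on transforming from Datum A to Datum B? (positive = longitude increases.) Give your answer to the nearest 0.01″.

Δλ = 2.99″

sin φ = -0.885110, cos φ = 0.465383, sin λ = -0.996173, cos λ = 0.087399.
East component: ΔE = −sin λ·ΔX + cos λ·ΔY = −(-0.996173)(7.2) + (0.087399)(410.4) = 43.04 m.
1° of latitude spans πR/180 = 111195 m; at latitude φ, 1° of longitude spans that × cos φ = 51748.2 m, so Δλ = 43.04 / 51748.2 × 3600 = 2.994″.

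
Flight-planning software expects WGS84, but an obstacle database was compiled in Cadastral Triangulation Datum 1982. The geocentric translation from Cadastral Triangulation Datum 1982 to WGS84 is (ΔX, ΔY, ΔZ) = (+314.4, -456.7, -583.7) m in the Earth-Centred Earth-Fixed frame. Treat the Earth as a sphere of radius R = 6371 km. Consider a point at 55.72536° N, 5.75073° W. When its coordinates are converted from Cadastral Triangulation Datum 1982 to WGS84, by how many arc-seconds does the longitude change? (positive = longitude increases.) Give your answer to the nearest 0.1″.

Δλ = -24.3″

sin φ = 0.826348, cos φ = 0.563160, sin λ = -0.100201, cos λ = 0.994967.
East component: ΔE = −sin λ·ΔX + cos λ·ΔY = −(-0.100201)(314.4) + (0.994967)(-456.7) = -422.90 m.
1° of latitude spans πR/180 = 111195 m; at latitude φ, 1° of longitude spans that × cos φ = 62620.6 m, so Δλ = -422.90 / 62620.6 × 3600 = -24.312″.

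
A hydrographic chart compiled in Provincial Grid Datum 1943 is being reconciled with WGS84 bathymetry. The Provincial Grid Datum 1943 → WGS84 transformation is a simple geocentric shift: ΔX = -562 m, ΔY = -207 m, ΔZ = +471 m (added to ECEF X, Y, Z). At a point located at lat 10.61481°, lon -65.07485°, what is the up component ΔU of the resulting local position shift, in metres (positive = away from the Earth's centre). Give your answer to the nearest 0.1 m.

The local up (radial) axis is (cos φ cos λ, cos φ sin λ, sin φ), giving ΔU = -232.793 + 184.508 + 86.761 = 38.48 m.

ΔU = 38.5 m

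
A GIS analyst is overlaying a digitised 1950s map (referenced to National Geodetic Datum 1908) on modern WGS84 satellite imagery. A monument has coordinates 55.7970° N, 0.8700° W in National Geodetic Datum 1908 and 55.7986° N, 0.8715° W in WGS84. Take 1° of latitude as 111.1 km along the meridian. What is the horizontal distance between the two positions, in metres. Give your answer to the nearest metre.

Δφ = 55.7986° − 55.7970° = +0.0016°; Δλ = -0.8715° − -0.8700° = -0.0015°.
ΔN = Δφ × 111100 = 177.8 m; ΔE = Δλ × 111100 × cos(55.7970°) = -0.0015 × 111100 × 0.562127 = -93.7 m.
Distance = √(ΔE² + ΔN²) = √((-93.7)² + 177.8²) = 200.9 m.

201 m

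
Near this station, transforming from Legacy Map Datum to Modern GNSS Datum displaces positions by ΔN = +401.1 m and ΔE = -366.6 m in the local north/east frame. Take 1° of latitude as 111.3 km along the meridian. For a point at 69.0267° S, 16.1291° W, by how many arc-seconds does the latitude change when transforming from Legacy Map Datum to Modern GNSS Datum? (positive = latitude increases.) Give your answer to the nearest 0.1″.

1° of latitude = 111.3 km, so Δφ = 401.1 / 111300 = 0.0036038° = 12.974″.

Δφ = 13.0″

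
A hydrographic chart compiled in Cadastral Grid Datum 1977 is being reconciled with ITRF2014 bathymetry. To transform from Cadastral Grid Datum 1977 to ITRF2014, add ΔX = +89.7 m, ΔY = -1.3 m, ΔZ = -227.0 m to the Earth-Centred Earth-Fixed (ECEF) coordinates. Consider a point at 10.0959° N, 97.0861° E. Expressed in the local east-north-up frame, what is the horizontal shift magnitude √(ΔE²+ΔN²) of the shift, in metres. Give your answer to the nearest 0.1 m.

238.5 m

The local east axis at (φ, λ) is (−sin λ, cos λ, 0), so ΔE = −sin(97.0861°)·89.7 + cos(97.0861°)·(-1.3) = -88.85 m.
The local north axis is (−sin φ cos λ, −sin φ sin λ, cos φ), giving ΔN = 1.940 + 0.226 − 223.485 = -221.32 m.
Horizontal magnitude = √(ΔE² + ΔN²) = √((-88.85)² + (-221.32)²) = 238.49 m.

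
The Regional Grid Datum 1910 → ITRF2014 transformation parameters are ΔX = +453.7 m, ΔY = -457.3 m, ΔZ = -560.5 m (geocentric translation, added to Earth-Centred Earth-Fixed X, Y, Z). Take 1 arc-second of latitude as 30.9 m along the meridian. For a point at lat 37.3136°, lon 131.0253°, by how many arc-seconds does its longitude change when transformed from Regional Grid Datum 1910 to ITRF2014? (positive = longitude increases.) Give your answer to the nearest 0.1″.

Δλ = -1.7″

sin φ = 0.606177, cos φ = 0.795330, sin λ = 0.754420, cos λ = -0.656392.
East component: ΔE = −sin λ·ΔX + cos λ·ΔY = −(0.754420)(453.7) + (-0.656392)(-457.3) = -42.11 m.
1° of latitude spans 3600 × 30.90 = 111240 m; at latitude φ, 1° of longitude spans that × cos φ = 88472.5 m, so Δλ = -42.11 / 88472.5 × 3600 = -1.714″.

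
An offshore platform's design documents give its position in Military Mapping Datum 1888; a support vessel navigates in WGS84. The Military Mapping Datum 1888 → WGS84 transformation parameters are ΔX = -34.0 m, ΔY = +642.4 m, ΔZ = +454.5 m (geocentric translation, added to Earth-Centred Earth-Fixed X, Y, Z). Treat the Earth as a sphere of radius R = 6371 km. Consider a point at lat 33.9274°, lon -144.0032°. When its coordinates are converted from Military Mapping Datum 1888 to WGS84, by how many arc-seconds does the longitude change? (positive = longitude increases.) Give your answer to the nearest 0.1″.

sin φ = 0.558142, cos φ = 0.829745, sin λ = -0.587740, cos λ = -0.809050.
East component: ΔE = −sin λ·ΔX + cos λ·ΔY = −(-0.587740)(-34.0) + (-0.809050)(642.4) = -539.72 m.
1° of latitude spans πR/180 = 111195 m; at latitude φ, 1° of longitude spans that × cos φ = 92263.5 m, so Δλ = -539.72 / 92263.5 × 3600 = -21.059″.

Δλ = -21.1″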